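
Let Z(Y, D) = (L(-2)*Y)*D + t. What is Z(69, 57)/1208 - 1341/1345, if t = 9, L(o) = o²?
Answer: 19551717/1624760 ≈ 12.034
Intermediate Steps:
Z(Y, D) = 9 + 4*D*Y (Z(Y, D) = ((-2)²*Y)*D + 9 = (4*Y)*D + 9 = 4*D*Y + 9 = 9 + 4*D*Y)
Z(69, 57)/1208 - 1341/1345 = (9 + 4*57*69)/1208 - 1341/1345 = (9 + 15732)*(1/1208) - 1341*1/1345 = 15741*(1/1208) - 1341/1345 = 15741/1208 - 1341/1345 = 19551717/1624760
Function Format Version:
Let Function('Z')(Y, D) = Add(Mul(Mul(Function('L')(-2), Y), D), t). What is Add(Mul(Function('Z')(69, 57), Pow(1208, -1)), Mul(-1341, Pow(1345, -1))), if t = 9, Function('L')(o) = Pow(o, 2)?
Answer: Rational(19551717, 1624760) ≈ 12.034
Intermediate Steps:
Function('Z')(Y, D) = Add(9, Mul(4, D, Y)) (Function('Z')(Y, D) = Add(Mul(Mul(Pow(-2, 2), Y), D), 9) = Add(Mul(Mul(4, Y), D), 9) = Add(Mul(4, D, Y), 9) = Add(9, Mul(4, D, Y)))
Add(Mul(Function('Z')(69, 57), Pow(1208, -1)), Mul(-1341, Pow(1345, -1))) = Add(Mul(Add(9, Mul(4, 57, 69)), Pow(1208, -1)), Mul(-1341, Pow(1345, -1))) = Add(Mul(Add(9, 15732), Rational(1, 1208)), Mul(-1341, Rational(1, 1345))) = Add(Mul(15741, Rational(1, 1208)), Rational(-1341, 1345)) = Add(Rational(15741, 1208), Rational(-1341, 1345)) = Rational(19551717, 1624760)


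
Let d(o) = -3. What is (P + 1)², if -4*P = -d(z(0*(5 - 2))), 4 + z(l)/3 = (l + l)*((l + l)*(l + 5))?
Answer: 1/16 ≈ 0.062500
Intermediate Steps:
z(l) = -12 + 12*l²*(5 + l) (z(l) = -12 + 3*((l + l)*((l + l)*(l + 5))) = -12 + 3*((2*l)*((2*l)*(5 + l))) = -12 + 3*((2*l)*(2*l*(5 + l))) = -12 + 3*(4*l²*(5 + l)) = -12 + 12*l²*(5 + l))
P = -¾ (P = -(-1)*(-3)/4 = -¼*3 = -¾ ≈ -0.75000)
(P + 1)² = (-¾ + 1)² = (¼)² = 1/16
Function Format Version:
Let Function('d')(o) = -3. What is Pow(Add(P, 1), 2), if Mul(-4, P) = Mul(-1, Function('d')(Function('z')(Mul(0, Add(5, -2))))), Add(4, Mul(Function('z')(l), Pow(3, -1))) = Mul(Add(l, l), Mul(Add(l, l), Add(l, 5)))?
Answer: Rational(1, 16) ≈ 0.062500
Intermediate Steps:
Function('z')(l) = Add(-12, Mul(12, Pow(l, 2), Add(5, l))) (Function('z')(l) = Add(-12, Mul(3, Mul(Add(l, l), Mul(Add(l, l), Add(l, 5))))) = Add(-12, Mul(3, Mul(Mul(2, l), Mul(Mul(2, l), Add(5, l))))) = Add(-12, Mul(3, Mul(Mul(2, l), Mul(2, l, Add(5, l))))) = Add(-12, Mul(3, Mul(4, Pow(l, 2), Add(5, l)))) = Add(-12, Mul(12, Pow(l, 2), Add(5, l))))
P = Rational(-3, 4) (P = Mul(Rational(-1, 4), Mul(-1, -3)) = Mul(Rational(-1, 4), 3) = Rational(-3, 4) ≈ -0.75000)
Pow(Add(P, 1), 2) = Pow(Add(Rational(-3, 4), 1), 2) = Pow(Rational(1, 4), 2) = Rational(1, 16)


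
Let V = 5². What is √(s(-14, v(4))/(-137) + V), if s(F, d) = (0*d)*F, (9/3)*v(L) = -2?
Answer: 5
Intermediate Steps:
v(L) = -⅔ (v(L) = (⅓)*(-2) = -⅔)
s(F, d) = 0 (s(F, d) = 0*F = 0)
V = 25
√(s(-14, v(4))/(-137) + V) = √(0/(-137) + 25) = √(0*(-1/137) + 25) = √(0 + 25) = √25 = 5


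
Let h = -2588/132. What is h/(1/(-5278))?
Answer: 3414866/33 ≈ 1.0348e+5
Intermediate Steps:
h = -647/33 (h = -2588*1/132 = -647/33 ≈ -19.606)
h/(1/(-5278)) = -647/(33*(1/(-5278))) = -647/(33*(-1/5278)) = -647/33*(-5278) = 3414866/33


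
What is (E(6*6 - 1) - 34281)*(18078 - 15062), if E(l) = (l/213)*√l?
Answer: -103391496 + 105560*√35/213 ≈ -1.0339e+8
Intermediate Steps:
E(l) = l^(3/2)/213 (E(l) = (l*(1/213))*√l = (l/213)*√l = l^(3/2)/213)
(E(6*6 - 1) - 34281)*(18078 - 15062) = ((6*6 - 1)^(3/2)/213 - 34281)*(18078 - 15062) = ((36 - 1)^(3/2)/213 - 34281)*3016 = (35^(3/2)/213 - 34281)*3016 = ((35*√35)/213 - 34281)*3016 = (35*√35/213 - 34281)*3016 = (-34281 + 35*√35/213)*3016 = -103391496 + 105560*√35/213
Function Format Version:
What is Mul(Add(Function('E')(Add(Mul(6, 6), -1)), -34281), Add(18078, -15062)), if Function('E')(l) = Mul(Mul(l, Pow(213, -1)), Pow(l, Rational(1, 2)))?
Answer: Add(-103391496, Mul(Rational(105560, 213), Pow(35, Rational(1, 2)))) ≈ -1.0339e+8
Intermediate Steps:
Function('E')(l) = Mul(Rational(1, 213), Pow(l, Rational(3, 2))) (Function('E')(l) = Mul(Mul(l, Rational(1, 213)), Pow(l, Rational(1, 2))) = Mul(Mul(Rational(1, 213), l), Pow(l, Rational(1, 2))) = Mul(Rational(1, 213), Pow(l, Rational(3, 2))))
Mul(Add(Function('E')(Add(Mul(6, 6), -1)), -34281), Add(18078, -15062)) = Mul(Add(Mul(Rational(1, 213), Pow(Add(Mul(6, 6), -1), Rational(3, 2))), -34281), Add(18078, -15062)) = Mul(Add(Mul(Rational(1, 213), Pow(Add(36, -1), Rational(3, 2))), -34281), 3016) = Mul(Add(Mul(Rational(1, 213), Pow(35, Rational(3, 2))), -34281), 3016) = Mul(Add(Mul(Rational(1, 213), Mul(35, Pow(35, Rational(1, 2)))), -34281), 3016) = Mul(Add(Mul(Rational(35, 213), Pow(35, Rational(1, 2))), -34281), 3016) = Mul(Add(-34281, Mul(Rational(35, 213), Pow(35, Rational(1, 2)))), 3016) = Add(-103391496, Mul(Rational(105560, 213), Pow(35, Rational(1, 2))))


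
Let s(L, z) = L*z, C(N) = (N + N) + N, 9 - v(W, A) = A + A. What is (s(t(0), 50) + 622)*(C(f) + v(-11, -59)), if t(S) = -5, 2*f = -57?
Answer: 15438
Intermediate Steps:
f = -57/2 (f = (½)*(-57) = -57/2 ≈ -28.500)
v(W, A) = 9 - 2*A (v(W, A) = 9 - (A + A) = 9 - 2*A)
C(N) = 3*N (C(N) = 2*N + N = 3*N)
(s(t(0), 50) + 622)*(C(f) + v(-11, -59)) = (-5*50 + 622)*(3*(-57/2) + (9 - 2*(-59))) = (-250 + 622)*(-171/2 + (9 + 118)) = 372*(-171/2 + 127) = 372*(83/2) = 15438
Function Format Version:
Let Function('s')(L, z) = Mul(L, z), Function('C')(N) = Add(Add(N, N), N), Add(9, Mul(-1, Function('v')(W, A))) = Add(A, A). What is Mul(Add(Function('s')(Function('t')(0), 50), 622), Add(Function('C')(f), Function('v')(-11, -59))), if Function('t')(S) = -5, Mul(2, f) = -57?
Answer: 15438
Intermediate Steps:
f = Rational(-57, 2) (f = Mul(Rational(1, 2), -57) = Rational(-57, 2) ≈ -28.500)
Function('v')(W, A) = Add(9, Mul(-2, A)) (Function('v')(W, A) = Add(9, Mul(-1, Add(A, A))) = Add(9, Mul(-1, Mul(2, A))) = Add(9, Mul(-2, A)))
Function('C')(N) = Mul(3, N) (Function('C')(N) = Add(Mul(2, N), N) = Mul(3, N))
Mul(Add(Function('s')(Function('t')(0), 50), 622), Add(Function('C')(f), Function('v')(-11, -59))) = Mul(Add(Mul(-5, 50), 622), Add(Mul(3, Rational(-57, 2)), Add(9, Mul(-2, -59)))) = Mul(Add(-250, 622), Add(Rational(-171, 2), Add(9, 118))) = Mul(372, Add(Rational(-171, 2), 127)) = Mul(372, Rational(83, 2)) = 15438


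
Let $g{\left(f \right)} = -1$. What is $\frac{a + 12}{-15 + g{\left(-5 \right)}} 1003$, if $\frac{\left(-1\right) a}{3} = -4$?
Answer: $- \frac{3009}{2} \approx -1504.5$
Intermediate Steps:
$a = 12$ ($a = \left(-3\right) \left(-4\right) = 12$)
$\frac{a + 12}{-15 + g{\left(-5 \right)}} 1003 = \frac{12 + 12}{-15 - 1} \cdot 1003 = \frac{24}{-16} \cdot 1003 = 24 \left(- \frac{1}{16}\right) 1003 = \left(- \frac{3}{2}\right) 1003 = - \frac{3009}{2}$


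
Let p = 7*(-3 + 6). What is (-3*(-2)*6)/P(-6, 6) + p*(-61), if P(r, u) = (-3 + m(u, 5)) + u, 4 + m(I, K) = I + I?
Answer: -14055/11 ≈ -1277.7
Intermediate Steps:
p = 21 (p = 7*3 = 21)
m(I, K) = -4 + 2*I (m(I, K) = -4 + (I + I) = -4 + 2*I)
P(r, u) = -7 + 3*u (P(r, u) = (-3 + (-4 + 2*u)) + u = (-7 + 2*u) + u = -7 + 3*u)
(-3*(-2)*6)/P(-6, 6) + p*(-61) = (-3*(-2)*6)/(-7 + 3*6) + 21*(-61) = (6*6)/(-7 + 18) - 1281 = 36/11 - 1281 = -14055/11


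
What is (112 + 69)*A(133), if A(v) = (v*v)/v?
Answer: 24073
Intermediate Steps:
A(v) = v (A(v) = v²/v = v)
(112 + 69)*A(133) = (112 + 69)*133 = 181*133 = 24073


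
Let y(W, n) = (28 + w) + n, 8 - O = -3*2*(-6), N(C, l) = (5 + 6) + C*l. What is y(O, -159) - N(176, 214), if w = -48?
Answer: -37854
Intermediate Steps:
N(C, l) = 11 + C*l
O = -28 (O = 8 - (-3*2)*(-6) = 8 - (-6)*(-6) = 8 - 1*36 = 8 - 36 = -28)
y(W, n) = -20 + n (y(W, n) = (28 - 48) + n = -20 + n)
y(O, -159) - N(176, 214) = (-20 - 159) - (11 + 176*214) = -179 - (11 + 37664) = -179 - 1*37675 = -179 - 37675 = -37854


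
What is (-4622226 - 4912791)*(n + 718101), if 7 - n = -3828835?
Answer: -43355178803031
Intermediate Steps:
n = 3828842 (n = 7 - 1*(-3828835) = 7 + 3828835 = 3828842)
(-4622226 - 4912791)*(n + 718101) = (-4622226 - 4912791)*(3828842 + 718101) = -9535017*4546943 = -43355178803031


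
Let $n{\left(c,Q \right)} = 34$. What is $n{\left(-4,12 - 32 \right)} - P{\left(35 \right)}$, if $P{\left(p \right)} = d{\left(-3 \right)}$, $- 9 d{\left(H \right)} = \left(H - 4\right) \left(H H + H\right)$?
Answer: $\frac{88}{3} \approx 29.333$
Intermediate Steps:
$d{\left(H \right)} = - \frac{\left(-4 + H\right) \left(H + H^{2}\right)}{9}$ ($d{\left(H \right)} = - \frac{\left(H - 4\right) \left(H H + H\right)}{9} = - \frac{\left(-4 + H\right) \left(H^{2} + H\right)}{9} = - \frac{\left(-4 + H\right) \left(H + H^{2}\right)}{9}$)
$P{\left(p \right)} = \frac{14}{3}$ ($P{\left(p \right)} = \frac{1}{9} \left(-3\right) \left(4 - \left(-3\right)^{2} + 3 \left(-3\right)\right) = \frac{1}{9} \left(-3\right) \left(4 - 9 - 9\right) = \frac{1}{9} \left(-3\right) \left(-14\right) = \frac{14}{3}$)
$n{\left(-4,12 - 32 \right)} - P{\left(35 \right)} = 34 - \frac{14}{3} = \frac{88}{3}$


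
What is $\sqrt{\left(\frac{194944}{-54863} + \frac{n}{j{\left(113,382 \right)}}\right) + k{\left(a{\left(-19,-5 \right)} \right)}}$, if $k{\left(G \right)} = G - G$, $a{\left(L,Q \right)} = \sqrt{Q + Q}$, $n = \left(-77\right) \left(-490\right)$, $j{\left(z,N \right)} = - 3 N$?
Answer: $\frac{i \sqrt{36048026142462093}}{31436499} \approx 6.0396 i$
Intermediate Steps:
$n = 37730$
$a{\left(L,Q \right)} = \sqrt{2} \sqrt{Q}$ ($a{\left(L,Q \right)} = \sqrt{2 Q} = \sqrt{2} \sqrt{Q}$)
$k{\left(G \right)} = 0$
$\sqrt{\left(\frac{194944}{-54863} + \frac{n}{j{\left(113,382 \right)}}\right) + k{\left(a{\left(-19,-5 \right)} \right)}} = \sqrt{\left(\frac{194944}{-54863} + \frac{37730}{\left(-3\right) 382}\right) + 0} = \sqrt{\left(194944 \left(- \frac{1}{54863}\right) + \frac{37730}{-1146}\right) + 0} = \sqrt{\left(- \frac{194944}{54863} + 37730 \left(- \frac{1}{1146}\right)\right) + 0} = \sqrt{\left(- \frac{194944}{54863} - \frac{18865}{573}\right) + 0} = \sqrt{- \frac{1146693407}{31436499} + 0} = \sqrt{- \frac{1146693407}{31436499}} = \frac{i \sqrt{36048026142462093}}{31436499}$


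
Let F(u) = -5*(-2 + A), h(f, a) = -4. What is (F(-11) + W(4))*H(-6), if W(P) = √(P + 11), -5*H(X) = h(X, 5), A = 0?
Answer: 8 + 4*√15/5 ≈ 11.098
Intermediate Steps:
H(X) = ⅘ (H(X) = -⅕*(-4) = ⅘)
W(P) = √(11 + P)
F(u) = 10 (F(u) = -5*(-2 + 0) = -5*(-2) = 10)
(F(-11) + W(4))*H(-6) = (10 + √(11 + 4))*(⅘) = (10 + √15)*(⅘) = 8 + 4*√15/5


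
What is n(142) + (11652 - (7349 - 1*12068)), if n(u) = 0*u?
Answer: 16371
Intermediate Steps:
n(u) = 0
n(142) + (11652 - (7349 - 1*12068)) = 0 + (11652 - (7349 - 1*12068)) = 0 + (11652 - (7349 - 12068)) = 0 + (11652 - 1*(-4719)) = 0 + (11652 + 4719) = 0 + 16371 = 16371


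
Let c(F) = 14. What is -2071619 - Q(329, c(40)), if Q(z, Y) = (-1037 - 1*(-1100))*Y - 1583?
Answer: -2070918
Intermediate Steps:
Q(z, Y) = -1583 + 63*Y (Q(z, Y) = (-1037 + 1100)*Y - 1583 = 63*Y - 1583 = -1583 + 63*Y)
-2071619 - Q(329, c(40)) = -2071619 - (-1583 + 63*14) = -2071619 - (-1583 + 882) = -2071619 - 1*(-701) = -2071619 + 701 = -2070918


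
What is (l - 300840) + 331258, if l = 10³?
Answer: 31418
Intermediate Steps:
l = 1000
(l - 300840) + 331258 = (1000 - 300840) + 331258 = -299840 + 331258 = 31418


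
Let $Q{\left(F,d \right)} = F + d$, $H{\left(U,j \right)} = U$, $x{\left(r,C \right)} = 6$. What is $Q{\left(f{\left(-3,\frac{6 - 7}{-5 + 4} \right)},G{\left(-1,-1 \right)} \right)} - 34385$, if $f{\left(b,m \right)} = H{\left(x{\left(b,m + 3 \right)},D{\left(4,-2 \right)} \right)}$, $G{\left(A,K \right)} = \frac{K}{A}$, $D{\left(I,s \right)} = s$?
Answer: $-34378$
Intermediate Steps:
$f{\left(b,m \right)} = 6$
$Q{\left(f{\left(-3,\frac{6 - 7}{-5 + 4} \right)},G{\left(-1,-1 \right)} \right)} - 34385 = \left(6 - \frac{1}{-1}\right) - 34385 = \left(6 - -1\right) - 34385 = \left(6 + 1\right) - 34385 = 7 - 34385 = -34378$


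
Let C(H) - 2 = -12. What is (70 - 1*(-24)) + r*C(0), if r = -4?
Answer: 134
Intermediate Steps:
C(H) = -10 (C(H) = 2 - 12 = -10)
(70 - 1*(-24)) + r*C(0) = (70 - 1*(-24)) - 4*(-10) = (70 + 24) + 40 = 94 + 40 = 134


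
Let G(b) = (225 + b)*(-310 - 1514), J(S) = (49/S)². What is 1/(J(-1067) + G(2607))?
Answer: -1138489/5880942344351 ≈ -1.9359e-7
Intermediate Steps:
J(S) = 2401/S²
G(b) = -410400 - 1824*b (G(b) = (225 + b)*(-1824) = -410400 - 1824*b)
1/(J(-1067) + G(2607)) = 1/(2401/(-1067)² + (-410400 - 1824*2607)) = 1/(2401*(1/1138489) + (-410400 - 4755168)) = 1/(2401/1138489 - 5165568) = 1/(-5880942344351/1138489) = -1138489/5880942344351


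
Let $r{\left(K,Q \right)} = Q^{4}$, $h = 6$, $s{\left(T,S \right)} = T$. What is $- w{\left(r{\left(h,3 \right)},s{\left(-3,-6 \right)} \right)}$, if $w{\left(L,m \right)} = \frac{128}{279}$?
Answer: $- \frac{128}{279} \approx -0.45878$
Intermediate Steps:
$w{\left(L,m \right)} = \frac{128}{279}$ ($w{\left(L,m \right)} = 128 \cdot \frac{1}{279} = \frac{128}{279}$)
$- w{\left(r{\left(h,3 \right)},s{\left(-3,-6 \right)} \right)} = \left(-1\right) \frac{128}{279} = - \frac{128}{279}$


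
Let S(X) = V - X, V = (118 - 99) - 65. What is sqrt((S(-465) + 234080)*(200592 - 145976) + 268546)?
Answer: sqrt(12807665930) ≈ 1.1317e+5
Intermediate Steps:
V = -46 (V = 19 - 65 = -46)
S(X) = -46 - X
sqrt((S(-465) + 234080)*(200592 - 145976) + 268546) = sqrt(((-46 - 1*(-465)) + 234080)*(200592 - 145976) + 268546) = sqrt(((-46 + 465) + 234080)*54616 + 268546) = sqrt((419 + 234080)*54616 + 268546) = sqrt(234499*54616 + 268546) = sqrt(12807397384 + 268546) = sqrt(12807665930)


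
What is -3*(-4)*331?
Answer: 3972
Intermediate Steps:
-3*(-4)*331 = 12*331 = 3972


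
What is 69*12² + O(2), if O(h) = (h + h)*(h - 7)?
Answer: 9916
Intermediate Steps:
O(h) = 2*h*(-7 + h) (O(h) = (2*h)*(-7 + h) = 2*h*(-7 + h))
69*12² + O(2) = 69*12² + 2*2*(-7 + 2) = 69*144 + 2*2*(-5) = 9936 - 20 = 9916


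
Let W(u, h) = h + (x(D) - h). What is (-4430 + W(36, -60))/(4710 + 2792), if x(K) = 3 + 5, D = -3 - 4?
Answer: -201/341 ≈ -0.58944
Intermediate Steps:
D = -7
x(K) = 8
W(u, h) = 8 (W(u, h) = h + (8 - h) = 8)
(-4430 + W(36, -60))/(4710 + 2792) = (-4430 + 8)/(4710 + 2792) = -4422/7502 = -4422*1/7502 = -201/341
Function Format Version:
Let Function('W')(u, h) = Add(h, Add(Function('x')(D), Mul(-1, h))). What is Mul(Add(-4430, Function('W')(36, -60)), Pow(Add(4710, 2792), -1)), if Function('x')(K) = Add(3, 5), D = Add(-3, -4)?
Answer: Rational(-201, 341) ≈ -0.58944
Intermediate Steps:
D = -7
Function('x')(K) = 8
Function('W')(u, h) = 8 (Function('W')(u, h) = Add(h, Add(8, Mul(-1, h))) = 8)
Mul(Add(-4430, Function('W')(36, -60)), Pow(Add(4710, 2792), -1)) = Mul(Add(-4430, 8), Pow(Add(4710, 2792), -1)) = Mul(-4422, Pow(7502, -1)) = Mul(-4422, Rational(1, 7502)) = Rational(-201, 341)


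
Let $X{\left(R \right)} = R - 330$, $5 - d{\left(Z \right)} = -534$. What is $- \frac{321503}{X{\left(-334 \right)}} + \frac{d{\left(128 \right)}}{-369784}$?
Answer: $\frac{1857598554}{3836509} \approx 484.19$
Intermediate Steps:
$d{\left(Z \right)} = 539$ ($d{\left(Z \right)} = 5 - -534 = 5 + 534 = 539$)
$X{\left(R \right)} = -330 + R$
$- \frac{321503}{X{\left(-334 \right)}} + \frac{d{\left(128 \right)}}{-369784} = - \frac{321503}{-330 - 334} + \frac{539}{-369784} = - \frac{321503}{-664} + 539 \left(- \frac{1}{369784}\right) = \left(-321503\right) \left(- \frac{1}{664}\right) - \frac{539}{369784} = \frac{321503}{664} - \frac{539}{369784} = \frac{1857598554}{3836509}$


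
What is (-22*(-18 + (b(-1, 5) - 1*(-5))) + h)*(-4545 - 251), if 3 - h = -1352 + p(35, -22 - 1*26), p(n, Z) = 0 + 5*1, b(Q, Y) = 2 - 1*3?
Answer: -7951768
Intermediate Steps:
b(Q, Y) = -1 (b(Q, Y) = 2 - 3 = -1)
p(n, Z) = 5 (p(n, Z) = 0 + 5 = 5)
h = 1350 (h = 3 - (-1352 + 5) = 3 - 1*(-1347) = 3 + 1347 = 1350)
(-22*(-18 + (b(-1, 5) - 1*(-5))) + h)*(-4545 - 251) = (-22*(-18 + (-1 - 1*(-5))) + 1350)*(-4545 - 251) = (-22*(-18 + (-1 + 5)) + 1350)*(-4796) = (-22*(-18 + 4) + 1350)*(-4796) = (-22*(-14) + 1350)*(-4796) = (308 + 1350)*(-4796) = 1658*(-4796) = -7951768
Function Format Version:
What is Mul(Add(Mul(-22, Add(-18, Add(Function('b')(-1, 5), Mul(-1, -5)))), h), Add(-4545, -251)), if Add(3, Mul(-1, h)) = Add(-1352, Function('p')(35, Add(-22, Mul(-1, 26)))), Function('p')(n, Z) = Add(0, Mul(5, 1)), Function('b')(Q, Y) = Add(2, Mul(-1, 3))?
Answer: -7951768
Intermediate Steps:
Function('b')(Q, Y) = -1 (Function('b')(Q, Y) = Add(2, -3) = -1)
Function('p')(n, Z) = 5 (Function('p')(n, Z) = Add(0, 5) = 5)
h = 1350 (h = Add(3, Mul(-1, Add(-1352, 5))) = Add(3, Mul(-1, -1347)) = Add(3, 1347) = 1350)
Mul(Add(Mul(-22, Add(-18, Add(Function('b')(-1, 5), Mul(-1, -5)))), h), Add(-4545, -251)) = Mul(Add(Mul(-22, Add(-18, Add(-1, Mul(-1, -5)))), 1350), Add(-4545, -251)) = Mul(Add(Mul(-22, Add(-18, Add(-1, 5))), 1350), -4796) = Mul(Add(Mul(-22, Add(-18, 4)), 1350), -4796) = Mul(Add(Mul(-22, -14), 1350), -4796) = Mul(Add(308, 1350), -4796) = Mul(1658, -4796) = -7951768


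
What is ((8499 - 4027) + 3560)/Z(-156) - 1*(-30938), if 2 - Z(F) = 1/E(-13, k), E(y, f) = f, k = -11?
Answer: 799926/23 ≈ 34779.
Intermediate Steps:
Z(F) = 23/11 (Z(F) = 2 - 1/(-11) = 2 - 1*(-1/11) = 2 + 1/11 = 23/11)
((8499 - 4027) + 3560)/Z(-156) - 1*(-30938) = ((8499 - 4027) + 3560)/(23/11) - 1*(-30938) = (4472 + 3560)*(11/23) + 30938 = 8032*(11/23) + 30938 = 88352/23 + 30938 = 799926/23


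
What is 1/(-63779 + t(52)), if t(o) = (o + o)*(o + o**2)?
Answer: 1/222845 ≈ 4.4874e-6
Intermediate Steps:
t(o) = 2*o*(o + o**2) (t(o) = (2*o)*(o + o**2) = 2*o*(o + o**2))
1/(-63779 + t(52)) = 1/(-63779 + 2*52**2*(1 + 52)) = 1/(-63779 + 2*2704*53) = 1/(-63779 + 286624) = 1/222845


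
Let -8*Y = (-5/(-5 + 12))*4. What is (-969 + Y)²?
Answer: 183900721/196 ≈ 9.3827e+5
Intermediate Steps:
Y = 5/14 (Y = --5/(-5 + 12)*4/8 = --5/7*4/8 = -(⅐)*(-5)*4/8 = -(-5)*4/56 = -⅛*(-20/7) = 5/14 ≈ 0.35714)
(-969 + Y)² = (-969 + 5/14)² = (-13561/14)² = 183900721/196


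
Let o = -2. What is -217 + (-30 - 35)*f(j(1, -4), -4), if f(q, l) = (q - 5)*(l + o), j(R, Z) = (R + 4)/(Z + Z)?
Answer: -9643/4 ≈ -2410.8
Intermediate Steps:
j(R, Z) = (4 + R)/(2*Z) (j(R, Z) = (4 + R)/((2*Z)) = (4 + R)*(1/(2*Z)) = (4 + R)/(2*Z))
f(q, l) = (-5 + q)*(-2 + l) (f(q, l) = (q - 5)*(l - 2) = (-5 + q)*(-2 + l))
-217 + (-30 - 35)*f(j(1, -4), -4) = -217 + (-30 - 35)*(10 - 5*(-4) - (4 + 1)/(-4) - 2*(4 + 1)/(-4)) = -217 - 65*(10 + 20 - (-1)*5/4 - 2*(-1)*5/4) = -217 - 65*(10 + 20 - 2*(-5/8) - 4*(-5/8)) = -217 - 65*(10 + 20 + 5/4 + 5/2) = -217 - 65*135/4 = -217 - 8775/4 = -9643/4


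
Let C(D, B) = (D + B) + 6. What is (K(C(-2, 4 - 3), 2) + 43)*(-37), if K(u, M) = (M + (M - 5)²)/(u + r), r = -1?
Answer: -6771/4 ≈ -1692.8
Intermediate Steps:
C(D, B) = 6 + B + D (C(D, B) = (B + D) + 6 = 6 + B + D)
K(u, M) = (M + (-5 + M)²)/(-1 + u) (K(u, M) = (M + (M - 5)²)/(u - 1) = (M + (-5 + M)²)/(-1 + u))
(K(C(-2, 4 - 3), 2) + 43)*(-37) = ((2 + (-5 + 2)²)/(-1 + (6 + (4 - 3) - 2)) + 43)*(-37) = ((2 + (-3)²)/(-1 + (6 + 1 - 2)) + 43)*(-37) = ((2 + 9)/(-1 + 5) + 43)*(-37) = (11/4 + 43)*(-37) = (183/4)*(-37) = -6771/4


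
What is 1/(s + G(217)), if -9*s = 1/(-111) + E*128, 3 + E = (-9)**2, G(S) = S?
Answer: -999/891440 ≈ -0.0011207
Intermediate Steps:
E = 78 (E = -3 + (-9)**2 = -3 + 81 = 78)
s = -1108223/999 (s = -(1/(-111) + 78*128)/9 = -(-1/111 + 9984)/9 = -1/9*1108223/111 = -1108223/999 ≈ -1109.3)
1/(s + G(217)) = 1/(-1108223/999 + 217) = 1/(-891440/999) = -999/891440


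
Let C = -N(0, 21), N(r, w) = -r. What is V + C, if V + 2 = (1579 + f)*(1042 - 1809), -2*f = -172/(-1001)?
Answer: -93249241/77 ≈ -1.2110e+6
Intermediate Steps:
f = -86/1001 (f = -(-86)/(-1001) = -(-86)*(-1)/1001 = -½*172/1001 = -86/1001 ≈ -0.085914)
V = -93249241/77 (V = -2 + (1579 - 86/1001)*(1042 - 1809) = -2 + (1580493/1001)*(-767) = -2 - 93249087/77 = -93249241/77 ≈ -1.2110e+6)
C = 0 (C = -(-1)*0 = -1*0 = 0)
V + C = -93249241/77 + 0 = -93249241/77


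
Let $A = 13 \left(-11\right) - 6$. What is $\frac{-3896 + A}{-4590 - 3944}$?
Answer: $\frac{4045}{8534} \approx 0.47399$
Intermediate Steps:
$A = -149$ ($A = -143 - 6 = -149$)
$\frac{-3896 + A}{-4590 - 3944} = \frac{-3896 - 149}{-4590 - 3944} = - \frac{4045}{-8534} = \left(-4045\right) \left(- \frac{1}{8534}\right) = \frac{4045}{8534}$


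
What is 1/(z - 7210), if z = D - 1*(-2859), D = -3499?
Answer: -1/7850 ≈ -0.00012739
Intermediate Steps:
z = -640 (z = -3499 - 1*(-2859) = -3499 + 2859 = -640)
1/(z - 7210) = 1/(-640 - 7210) = 1/(-7850) = -1/7850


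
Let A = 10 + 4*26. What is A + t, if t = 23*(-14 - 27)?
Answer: -829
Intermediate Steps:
t = -943 (t = 23*(-41) = -943)
A = 114 (A = 10 + 104 = 114)
A + t = 114 - 943 = -829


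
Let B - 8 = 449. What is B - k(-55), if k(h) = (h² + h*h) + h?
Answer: -5538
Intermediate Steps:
B = 457 (B = 8 + 449 = 457)
k(h) = h + 2*h² (k(h) = (h² + h²) + h = 2*h² + h = h + 2*h²)
B - k(-55) = 457 - (-55)*(1 + 2*(-55)) = 457 - (-55)*(1 - 110) = 457 - (-55)*(-109) = 457 - 1*5995 = 457 - 5995 = -5538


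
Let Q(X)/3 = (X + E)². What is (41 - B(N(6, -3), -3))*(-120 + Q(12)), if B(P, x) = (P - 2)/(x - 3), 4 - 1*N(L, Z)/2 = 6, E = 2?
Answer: 18720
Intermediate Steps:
N(L, Z) = -4 (N(L, Z) = 8 - 2*6 = 8 - 12 = -4)
Q(X) = 3*(2 + X)² (Q(X) = 3*(X + 2)² = 3*(2 + X)²)
B(P, x) = (-2 + P)/(-3 + x)
(41 - B(N(6, -3), -3))*(-120 + Q(12)) = (41 - (-2 - 4)/(-3 - 3))*(-120 + 3*(2 + 12)²) = (41 - (-6)/(-6))*(-120 + 3*14²) = (41 - (-1)*(-6)/6)*(-120 + 3*196) = (41 - 1*1)*(-120 + 588) = (41 - 1)*468 = 40*468 = 18720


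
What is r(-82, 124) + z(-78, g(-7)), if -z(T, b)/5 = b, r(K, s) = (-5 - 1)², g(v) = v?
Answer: 71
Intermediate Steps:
r(K, s) = 36 (r(K, s) = (-6)² = 36)
z(T, b) = -5*b
r(-82, 124) + z(-78, g(-7)) = 36 - 5*(-7) = 36 + 35 = 71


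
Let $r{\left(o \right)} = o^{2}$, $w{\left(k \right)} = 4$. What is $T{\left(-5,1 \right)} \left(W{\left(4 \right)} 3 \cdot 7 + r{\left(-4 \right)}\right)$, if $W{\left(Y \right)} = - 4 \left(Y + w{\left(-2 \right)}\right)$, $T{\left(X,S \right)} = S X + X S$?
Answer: $6560$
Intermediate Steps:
$T{\left(X,S \right)} = 2 S X$ ($T{\left(X,S \right)} = S X + S X = 2 S X$)
$W{\left(Y \right)} = -16 - 4 Y$ ($W{\left(Y \right)} = - 4 \left(Y + 4\right) = - 4 \left(4 + Y\right) = -16 - 4 Y$)
$T{\left(-5,1 \right)} \left(W{\left(4 \right)} 3 \cdot 7 + r{\left(-4 \right)}\right) = 2 \cdot 1 \left(-5\right) \left(\left(-16 - 16\right) 3 \cdot 7 + \left(-4\right)^{2}\right) = - 10 \left(\left(-16 - 16\right) 21 + 16\right) = - 10 \left(\left(-32\right) 21 + 16\right) = - 10 \left(-672 + 16\right) = \left(-10\right) \left(-656\right) = 6560$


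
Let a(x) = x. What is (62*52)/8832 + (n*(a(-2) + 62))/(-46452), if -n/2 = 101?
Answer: 2675053/4273584 ≈ 0.62595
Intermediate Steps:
n = -202 (n = -2*101 = -202)
(62*52)/8832 + (n*(a(-2) + 62))/(-46452) = (62*52)/8832 - 202*(-2 + 62)/(-46452) = 3224*(1/8832) - 202*60*(-1/46452) = 403/1104 - 12120*(-1/46452) = 403/1104 + 1010/3871 = 2675053/4273584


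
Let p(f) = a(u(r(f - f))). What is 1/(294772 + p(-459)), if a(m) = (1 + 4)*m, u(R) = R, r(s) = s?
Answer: 1/294772 ≈ 3.3925e-6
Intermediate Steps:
a(m) = 5*m
p(f) = 0 (p(f) = 5*(f - f) = 5*0 = 0)
1/(294772 + p(-459)) = 1/(294772 + 0) = 1/294772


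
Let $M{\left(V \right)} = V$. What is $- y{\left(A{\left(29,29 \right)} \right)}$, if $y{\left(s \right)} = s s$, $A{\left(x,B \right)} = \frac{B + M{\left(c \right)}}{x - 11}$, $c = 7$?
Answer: $-4$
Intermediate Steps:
$A{\left(x,B \right)} = \frac{7 + B}{-11 + x}$ ($A{\left(x,B \right)} = \frac{B + 7}{x - 11} = \frac{7 + B}{-11 + x}$)
$y{\left(s \right)} = s^{2}$
$- y{\left(A{\left(29,29 \right)} \right)} = - \left(\frac{7 + 29}{-11 + 29}\right)^{2} = - \left(\frac{1}{18} \cdot 36\right)^{2} = - 2^{2} = \left(-1\right) 4 = -4$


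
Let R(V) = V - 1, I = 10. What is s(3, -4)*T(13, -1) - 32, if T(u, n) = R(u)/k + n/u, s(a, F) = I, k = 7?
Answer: -1422/91 ≈ -15.626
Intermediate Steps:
R(V) = -1 + V
s(a, F) = 10
T(u, n) = -⅐ + u/7 + n/u (T(u, n) = (-1 + u)/7 + n/u = (-1 + u)*(⅐) + n/u = (-⅐ + u/7) + n/u = -⅐ + u/7 + n/u)
s(3, -4)*T(13, -1) - 32 = 10*((-1 + (⅐)*13*(-1 + 13))/13) - 32 = 10*((-1 + (⅐)*13*12)/13) - 32 = 10*((-1 + 156/7)/13) - 32 = 10*((1/13)*(149/7)) - 32 = 10*(149/91) - 32 = 1490/91 - 32 = -1422/91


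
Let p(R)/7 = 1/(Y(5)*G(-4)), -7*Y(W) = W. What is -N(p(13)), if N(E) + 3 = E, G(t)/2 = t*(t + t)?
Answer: 1009/320 ≈ 3.1531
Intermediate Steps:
G(t) = 4*t² (G(t) = 2*(t*(t + t)) = 2*(t*(2*t)) = 2*(2*t²) = 4*t²)
Y(W) = -W/7
p(R) = -49/320 (p(R) = 7/(((-⅐*5)*(4*(-4)²))) = 7/((-20*16/7)) = 7/((-5/7*64)) = 7/(-320/7) = 7*(-7/320) = -49/320)
N(E) = -3 + E
-N(p(13)) = -(-3 - 49/320) = -1*(-1009/320) = 1009/320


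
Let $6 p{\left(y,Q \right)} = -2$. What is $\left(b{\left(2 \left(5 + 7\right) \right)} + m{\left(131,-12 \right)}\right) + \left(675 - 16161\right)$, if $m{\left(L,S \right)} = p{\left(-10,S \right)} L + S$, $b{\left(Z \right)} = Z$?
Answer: $- \frac{46553}{3} \approx -15518.0$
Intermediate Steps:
$p{\left(y,Q \right)} = - \frac{1}{3}$ ($p{\left(y,Q \right)} = \frac{1}{6} \left(-2\right) = - \frac{1}{3}$)
$m{\left(L,S \right)} = S - \frac{L}{3}$ ($m{\left(L,S \right)} = - \frac{L}{3} + S = S - \frac{L}{3}$)
$\left(b{\left(2 \left(5 + 7\right) \right)} + m{\left(131,-12 \right)}\right) + \left(675 - 16161\right) = \left(2 \left(5 + 7\right) - \frac{167}{3}\right) + \left(675 - 16161\right) = \left(2 \cdot 12 - \frac{167}{3}\right) + \left(675 - 16161\right) = \left(24 - \frac{167}{3}\right) - 15486 = - \frac{95}{3} - 15486 = - \frac{46553}{3}$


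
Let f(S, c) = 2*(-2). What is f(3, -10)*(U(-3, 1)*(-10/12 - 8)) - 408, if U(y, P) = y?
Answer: -514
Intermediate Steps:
f(S, c) = -4
f(3, -10)*(U(-3, 1)*(-10/12 - 8)) - 408 = -(-12)*(-10/12 - 8) - 408 = -(-12)*(-10*1/12 - 8) - 408 = -(-12)*(-⅚ - 8) - 408 = -(-12)*(-53)/6 - 408 = -4*53/2 - 408 = -106 - 408 = -514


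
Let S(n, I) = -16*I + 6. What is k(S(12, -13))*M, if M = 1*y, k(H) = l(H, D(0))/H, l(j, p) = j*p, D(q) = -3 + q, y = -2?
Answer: 6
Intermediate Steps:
S(n, I) = 6 - 16*I
k(H) = -3 (k(H) = (H*(-3 + 0))/H = (H*(-3))/H = (-3*H)/H = -3)
M = -2 (M = 1*(-2) = -2)
k(S(12, -13))*M = -3*(-2) = 6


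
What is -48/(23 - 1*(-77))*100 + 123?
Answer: 75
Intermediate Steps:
-48/(23 - 1*(-77))*100 + 123 = -48/(23 + 77)*100 + 123 = -48/100*100 + 123 = -48*1/100*100 + 123 = -12/25*100 + 123 = -48 + 123 = 75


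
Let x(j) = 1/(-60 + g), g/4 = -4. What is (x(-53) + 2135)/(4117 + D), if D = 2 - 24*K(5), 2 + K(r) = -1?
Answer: 162259/318516 ≈ 0.50942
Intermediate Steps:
g = -16 (g = 4*(-4) = -16)
K(r) = -3 (K(r) = -2 - 1 = -3)
D = 74 (D = 2 - 24*(-3) = 2 + 72 = 74)
x(j) = -1/76 (x(j) = 1/(-60 - 16) = 1/(-76) = -1/76)
(x(-53) + 2135)/(4117 + D) = (-1/76 + 2135)/(4117 + 74) = (162259/76)/4191 = (162259/76)*(1/4191) = 162259/318516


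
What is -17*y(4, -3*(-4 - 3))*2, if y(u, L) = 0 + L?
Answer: -714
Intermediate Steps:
y(u, L) = L
-17*y(4, -3*(-4 - 3))*2 = -(-51)*(-4 - 3)*2 = -(-51)*(-7)*2 = -17*21*2 = -357*2 = -714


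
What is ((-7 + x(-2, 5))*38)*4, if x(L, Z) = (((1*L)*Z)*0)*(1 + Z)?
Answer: -1064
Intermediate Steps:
x(L, Z) = 0 (x(L, Z) = ((L*Z)*0)*(1 + Z) = 0*(1 + Z) = 0)
((-7 + x(-2, 5))*38)*4 = ((-7 + 0)*38)*4 = -7*38*4 = -266*4 = -1064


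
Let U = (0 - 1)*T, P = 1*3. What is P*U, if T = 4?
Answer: -12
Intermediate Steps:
P = 3
U = -4 (U = (0 - 1)*4 = -1*4 = -4)
P*U = 3*(-4) = -12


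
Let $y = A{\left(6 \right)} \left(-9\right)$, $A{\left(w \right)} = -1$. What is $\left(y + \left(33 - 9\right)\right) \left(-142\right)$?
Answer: $-4686$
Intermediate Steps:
$y = 9$ ($y = \left(-1\right) \left(-9\right) = 9$)
$\left(y + \left(33 - 9\right)\right) \left(-142\right) = \left(9 + \left(33 - 9\right)\right) \left(-142\right) = \left(9 + 24\right) \left(-142\right) = 33 \left(-142\right) = -4686$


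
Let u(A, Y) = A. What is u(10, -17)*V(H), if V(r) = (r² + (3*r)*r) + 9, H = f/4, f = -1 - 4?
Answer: 305/2 ≈ 152.50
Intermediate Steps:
f = -5
H = -5/4 ≈ -1.2500
V(r) = 9 + 4*r² (V(r) = (r² + 3*r²) + 9 = 4*r² + 9 = 9 + 4*r²)
u(10, -17)*V(H) = 10*(9 + 4*(-5/4)²) = 10*(9 + 4*(25/16)) = 10*(9 + 25/4) = 10*(61/4) = 305/2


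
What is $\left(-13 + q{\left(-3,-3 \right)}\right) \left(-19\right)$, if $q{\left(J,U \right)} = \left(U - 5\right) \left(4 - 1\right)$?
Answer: $703$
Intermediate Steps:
$q{\left(J,U \right)} = -15 + 3 U$ ($q{\left(J,U \right)} = \left(-5 + U\right) 3 = -15 + 3 U$)
$\left(-13 + q{\left(-3,-3 \right)}\right) \left(-19\right) = \left(-13 + \left(-15 + 3 \left(-3\right)\right)\right) \left(-19\right) = \left(-13 - 24\right) \left(-19\right) = \left(-37\right) \left(-19\right) = 703$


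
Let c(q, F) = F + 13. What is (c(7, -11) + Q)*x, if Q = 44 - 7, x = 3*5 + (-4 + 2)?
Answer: 507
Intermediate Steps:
c(q, F) = 13 + F
x = 13 (x = 15 - 2 = 13)
Q = 37
(c(7, -11) + Q)*x = ((13 - 11) + 37)*13 = (2 + 37)*13 = 39*13 = 507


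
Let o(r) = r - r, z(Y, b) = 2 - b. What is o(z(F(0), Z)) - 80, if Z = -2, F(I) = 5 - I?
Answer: -80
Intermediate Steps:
o(r) = 0
o(z(F(0), Z)) - 80 = 0 - 80 = -80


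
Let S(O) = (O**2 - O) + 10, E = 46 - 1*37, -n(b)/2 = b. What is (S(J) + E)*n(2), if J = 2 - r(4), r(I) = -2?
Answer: -124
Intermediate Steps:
n(b) = -2*b
E = 9 (E = 46 - 37 = 9)
J = 4 (J = 2 - 1*(-2) = 2 + 2 = 4)
S(O) = 10 + O**2 - O
(S(J) + E)*n(2) = ((10 + 4**2 - 1*4) + 9)*(-2*2) = ((10 + 16 - 4) + 9)*(-4) = (22 + 9)*(-4) = 31*(-4) = -124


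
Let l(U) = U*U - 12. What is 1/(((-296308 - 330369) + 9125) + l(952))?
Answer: 1/288740 ≈ 3.4633e-6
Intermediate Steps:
l(U) = -12 + U² (l(U) = U² - 12 = -12 + U²)
1/(((-296308 - 330369) + 9125) + l(952)) = 1/(((-296308 - 330369) + 9125) + (-12 + 952²)) = 1/((-626677 + 9125) + (-12 + 906304)) = 1/(-617552 + 906292) = 1/288740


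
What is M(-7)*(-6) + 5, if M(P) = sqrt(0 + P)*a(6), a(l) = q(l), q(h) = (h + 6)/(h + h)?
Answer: 5 - 6*I*sqrt(7) ≈ 5.0 - 15.875*I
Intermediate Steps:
q(h) = (6 + h)/(2*h) (q(h) = (6 + h)/((2*h)) = (6 + h)*(1/(2*h)) = (6 + h)/(2*h))
a(l) = (6 + l)/(2*l)
M(P) = sqrt(P) (M(P) = sqrt(0 + P)*((1/2)*(6 + 6)/6) = sqrt(P)*((1/2)*(1/6)*12) = sqrt(P)*1 = sqrt(P))
M(-7)*(-6) + 5 = sqrt(-7)*(-6) + 5 = (I*sqrt(7))*(-6) + 5 = -6*I*sqrt(7) + 5 = 5 - 6*I*sqrt(7)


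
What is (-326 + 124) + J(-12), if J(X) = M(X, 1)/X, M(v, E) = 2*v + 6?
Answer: -401/2 ≈ -200.50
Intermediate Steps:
M(v, E) = 6 + 2*v
J(X) = (6 + 2*X)/X
(-326 + 124) + J(-12) = (-326 + 124) + (2 + 6/(-12)) = -202 + (2 + 6*(-1/12)) = -202 + (2 - ½) = -202 + 3/2 = -401/2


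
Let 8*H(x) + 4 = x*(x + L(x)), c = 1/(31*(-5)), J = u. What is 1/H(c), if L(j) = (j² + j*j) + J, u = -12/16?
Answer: -119164000/59509313 ≈ -2.0024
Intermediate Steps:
u = -¾ (u = -12*1/16 = -¾ ≈ -0.75000)
J = -¾ ≈ -0.75000
L(j) = -¾ + 2*j² (L(j) = (j² + j*j) - ¾ = (j² + j²) - ¾ = 2*j² - ¾ = -¾ + 2*j²)
c = -1/155 (c = 1/(-155) = -1/155 ≈ -0.0064516)
H(x) = -½ + x*(-¾ + x + 2*x²)/8 (H(x) = -½ + (x*(x + (-¾ + 2*x²)))/8 = -½ + (x*(-¾ + x + 2*x²))/8 = -½ + x*(-¾ + x + 2*x²)/8)
1/H(c) = 1/(-½ + (-1/155)²/8 + (1/32)*(-1/155)*(-3 + 8*(-1/155)²)) = 1/(-½ + (⅛)*(1/24025) + (1/32)*(-1/155)*(-3 + 8*(1/24025))) = 1/(-½ + 1/192200 + (1/32)*(-1/155)*(-3 + 8/24025)) = 1/(-½ + 1/192200 + (1/32)*(-1/155)*(-72067/24025)) = 1/(-½ + 1/192200 + 72067/119164000) = 1/(-59509313/119164000) = -119164000/59509313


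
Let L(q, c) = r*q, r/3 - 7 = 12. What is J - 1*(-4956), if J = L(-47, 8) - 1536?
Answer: 741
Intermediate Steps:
r = 57 (r = 21 + 3*12 = 21 + 36 = 57)
L(q, c) = 57*q
J = -4215 (J = 57*(-47) - 1536 = -2679 - 1536 = -4215)
J - 1*(-4956) = -4215 - 1*(-4956) = -4215 + 4956 = 741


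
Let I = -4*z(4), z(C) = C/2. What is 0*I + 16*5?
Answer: 80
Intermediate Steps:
z(C) = C/2 (z(C) = C*(½) = C/2)
I = -8 (I = -2*4 = -4*2 = -8)
0*I + 16*5 = 0*(-8) + 16*5 = 0 + 80 = 80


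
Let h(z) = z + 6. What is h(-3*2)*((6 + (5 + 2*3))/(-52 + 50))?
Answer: 0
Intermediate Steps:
h(z) = 6 + z
h(-3*2)*((6 + (5 + 2*3))/(-52 + 50)) = (6 - 3*2)*((6 + (5 + 2*3))/(-52 + 50)) = (6 - 6)*((6 + (5 + 6))/(-2)) = 0*((6 + 11)*(-1/2)) = 0*(17*(-1/2)) = 0*(-17/2) = 0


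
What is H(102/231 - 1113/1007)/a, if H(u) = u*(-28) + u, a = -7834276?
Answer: -26217/11461545788 ≈ -2.2874e-6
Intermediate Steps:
H(u) = -27*u (H(u) = -28*u + u = -27*u)
H(102/231 - 1113/1007)/a = -27*(102/231 - 1113/1007)/(-7834276) = -27*(102*(1/231) - 1113*1/1007)*(-1/7834276) = -27*(34/77 - 21/19)*(-1/7834276) = -27*(-971/1463)*(-1/7834276) = (26217/1463)*(-1/7834276) = -26217/11461545788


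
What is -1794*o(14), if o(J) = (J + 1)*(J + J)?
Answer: -753480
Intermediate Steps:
o(J) = 2*J*(1 + J) (o(J) = (1 + J)*(2*J) = 2*J*(1 + J))
-1794*o(14) = -3588*14*(1 + 14) = -3588*14*15 = -1794*420 = -753480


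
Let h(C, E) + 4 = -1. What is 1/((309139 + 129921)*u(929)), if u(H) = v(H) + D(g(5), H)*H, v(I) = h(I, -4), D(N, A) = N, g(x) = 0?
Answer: -1/2195300 ≈ -4.5552e-7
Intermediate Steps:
h(C, E) = -5 (h(C, E) = -4 - 1 = -5)
v(I) = -5
u(H) = -5 (u(H) = -5 + 0*H = -5 + 0 = -5)
1/((309139 + 129921)*u(929)) = 1/((309139 + 129921)*(-5)) = -⅕/439060 = (1/439060)*(-⅕) = -1/2195300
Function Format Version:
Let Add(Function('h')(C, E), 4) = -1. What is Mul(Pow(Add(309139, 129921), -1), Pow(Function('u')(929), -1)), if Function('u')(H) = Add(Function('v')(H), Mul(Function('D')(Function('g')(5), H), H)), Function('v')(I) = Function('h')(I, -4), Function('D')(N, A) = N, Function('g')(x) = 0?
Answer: Rational(-1, 2195300) ≈ -4.5552e-7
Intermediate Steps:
Function('h')(C, E) = -5 (Function('h')(C, E) = Add(-4, -1) = -5)
Function('v')(I) = -5
Function('u')(H) = -5 (Function('u')(H) = Add(-5, Mul(0, H)) = Add(-5, 0) = -5)
Mul(Pow(Add(309139, 129921), -1), Pow(Function('u')(929), -1)) = Mul(Pow(Add(309139, 129921), -1), Pow(-5, -1)) = Mul(Pow(439060, -1), Rational(-1, 5)) = Mul(Rational(1, 439060), Rational(-1, 5)) = Rational(-1, 2195300)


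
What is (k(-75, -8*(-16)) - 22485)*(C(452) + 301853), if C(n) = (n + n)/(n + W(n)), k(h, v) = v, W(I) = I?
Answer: -6748549878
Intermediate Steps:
C(n) = 1 (C(n) = (n + n)/(n + n) = (2*n)/((2*n)) = (2*n)*(1/(2*n)) = 1)
(k(-75, -8*(-16)) - 22485)*(C(452) + 301853) = (-8*(-16) - 22485)*(1 + 301853) = (128 - 22485)*301854 = -22357*301854 = -6748549878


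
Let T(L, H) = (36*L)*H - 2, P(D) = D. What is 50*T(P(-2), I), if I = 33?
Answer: -118900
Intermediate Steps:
T(L, H) = -2 + 36*H*L (T(L, H) = 36*H*L - 2 = -2 + 36*H*L)
50*T(P(-2), I) = 50*(-2 + 36*33*(-2)) = 50*(-2 - 2376) = 50*(-2378) = -118900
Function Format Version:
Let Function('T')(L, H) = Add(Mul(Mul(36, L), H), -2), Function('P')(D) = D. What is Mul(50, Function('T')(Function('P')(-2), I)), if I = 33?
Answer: -118900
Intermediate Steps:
Function('T')(L, H) = Add(-2, Mul(36, H, L)) (Function('T')(L, H) = Add(Mul(36, H, L), -2) = Add(-2, Mul(36, H, L)))
Mul(50, Function('T')(Function('P')(-2), I)) = Mul(50, Add(-2, Mul(36, 33, -2))) = Mul(50, Add(-2, -2376)) = Mul(50, -2378) = -118900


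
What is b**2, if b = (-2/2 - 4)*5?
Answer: 625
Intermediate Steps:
b = -25 (b = (-2*1/2 - 4)*5 = (-1 - 4)*5 = -5*5 = -25)
b**2 = (-25)**2 = 625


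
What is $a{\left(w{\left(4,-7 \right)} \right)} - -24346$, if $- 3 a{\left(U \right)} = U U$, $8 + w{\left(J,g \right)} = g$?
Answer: $24271$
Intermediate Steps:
$w{\left(J,g \right)} = -8 + g$
$a{\left(U \right)} = - \frac{U^{2}}{3}$ ($a{\left(U \right)} = - \frac{U U}{3} = - \frac{U^{2}}{3}$)
$a{\left(w{\left(4,-7 \right)} \right)} - -24346 = - \frac{\left(-8 - 7\right)^{2}}{3} - -24346 = - \frac{\left(-15\right)^{2}}{3} + 24346 = \left(- \frac{1}{3}\right) 225 + 24346 = -75 + 24346 = 24271$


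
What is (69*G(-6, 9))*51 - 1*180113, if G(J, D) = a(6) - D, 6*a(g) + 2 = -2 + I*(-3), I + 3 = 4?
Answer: -431779/2 ≈ -2.1589e+5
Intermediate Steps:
I = 1 (I = -3 + 4 = 1)
a(g) = -7/6 (a(g) = -⅓ + (-2 + 1*(-3))/6 = -⅓ + (-2 - 3)/6 = -⅓ + (⅙)*(-5) = -⅓ - ⅚ = -7/6)
G(J, D) = -7/6 - D
(69*G(-6, 9))*51 - 1*180113 = (69*(-7/6 - 1*9))*51 - 1*180113 = (69*(-7/6 - 9))*51 - 180113 = (69*(-61/6))*51 - 180113 = -1403/2*51 - 180113 = -71553/2 - 180113 = -431779/2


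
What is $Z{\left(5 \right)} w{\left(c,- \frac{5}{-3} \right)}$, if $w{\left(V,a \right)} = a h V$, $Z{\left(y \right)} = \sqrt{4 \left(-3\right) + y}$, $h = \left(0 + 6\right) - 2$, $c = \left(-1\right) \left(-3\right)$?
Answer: $20 i \sqrt{7} \approx 52.915 i$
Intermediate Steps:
$c = 3$
$h = 4$ ($h = 6 - 2 = 4$)
$Z{\left(y \right)} = \sqrt{-12 + y}$
$w{\left(V,a \right)} = 4 V a$ ($w{\left(V,a \right)} = a 4 V = 4 a V = 4 V a$)
$Z{\left(5 \right)} w{\left(c,- \frac{5}{-3} \right)} = \sqrt{-12 + 5} \cdot 4 \cdot 3 \left(- \frac{5}{-3}\right) = \sqrt{-7} \cdot 4 \cdot 3 \left(\left(-5\right) \left(- \frac{1}{3}\right)\right) = i \sqrt{7} \cdot 4 \cdot 3 \cdot \frac{5}{3} = i \sqrt{7} \cdot 20 = 20 i \sqrt{7}$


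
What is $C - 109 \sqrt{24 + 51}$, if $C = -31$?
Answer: $-31 - 545 \sqrt{3} \approx -974.97$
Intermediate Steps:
$C - 109 \sqrt{24 + 51} = -31 - 109 \sqrt{24 + 51} = -31 - 109 \sqrt{75} = -31 - 109 \cdot 5 \sqrt{3} = -31 - 545 \sqrt{3}$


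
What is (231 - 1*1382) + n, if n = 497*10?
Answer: 3819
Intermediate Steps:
n = 4970
(231 - 1*1382) + n = (231 - 1*1382) + 4970 = (231 - 1382) + 4970 = -1151 + 4970 = 3819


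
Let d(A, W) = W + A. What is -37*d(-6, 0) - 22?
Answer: 200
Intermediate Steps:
d(A, W) = A + W
-37*d(-6, 0) - 22 = -37*(-6 + 0) - 22 = -37*(-6) - 22 = 222 - 22 = 200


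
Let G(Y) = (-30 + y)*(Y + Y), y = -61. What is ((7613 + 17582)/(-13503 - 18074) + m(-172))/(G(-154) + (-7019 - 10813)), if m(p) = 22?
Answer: 669499/321959092 ≈ 0.0020795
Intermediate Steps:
G(Y) = -182*Y (G(Y) = (-30 - 61)*(Y + Y) = -182*Y)
((7613 + 17582)/(-13503 - 18074) + m(-172))/(G(-154) + (-7019 - 10813)) = ((7613 + 17582)/(-13503 - 18074) + 22)/(-182*(-154) + (-7019 - 10813)) = (25195/(-31577) + 22)/(28028 - 17832) = (25195*(-1/31577) + 22)/10196 = (-25195/31577 + 22)*(1/10196) = (669499/31577)*(1/10196) = 669499/321959092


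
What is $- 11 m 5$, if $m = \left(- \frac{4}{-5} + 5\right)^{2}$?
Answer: $- \frac{9251}{5} \approx -1850.2$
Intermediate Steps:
$m = \frac{841}{25}$ ($m = \left(\left(-4\right) \left(- \frac{1}{5}\right) + 5\right)^{2} = \left(\frac{4}{5} + 5\right)^{2} = \left(\frac{29}{5}\right)^{2} = \frac{841}{25} \approx 33.64$)
$- 11 m 5 = \left(-11\right) \frac{841}{25} \cdot 5 = \left(- \frac{9251}{25}\right) 5 = - \frac{9251}{5}$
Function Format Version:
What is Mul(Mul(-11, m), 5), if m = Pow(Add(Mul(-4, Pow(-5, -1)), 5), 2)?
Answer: Rational(-9251, 5) ≈ -1850.2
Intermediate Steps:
m = Rational(841, 25) (m = Pow(Add(Mul(-4, Rational(-1, 5)), 5), 2) = Pow(Add(Rational(4, 5), 5), 2) = Pow(Rational(29, 5), 2) = Rational(841, 25) ≈ 33.640)
Mul(Mul(-11, m), 5) = Mul(Mul(-11, Rational(841, 25)), 5) = Mul(Rational(-9251, 25), 5) = Rational(-9251, 5)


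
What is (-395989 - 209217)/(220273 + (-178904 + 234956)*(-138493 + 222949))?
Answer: -86458/676306855 ≈ -0.00012784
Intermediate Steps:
(-395989 - 209217)/(220273 + (-178904 + 234956)*(-138493 + 222949)) = -605206/(220273 + 56052*84456) = -605206/(220273 + 4733927712) = -605206/4734147985 = -605206*1/4734147985 = -86458/676306855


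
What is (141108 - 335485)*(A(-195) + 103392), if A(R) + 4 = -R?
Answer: -20134152791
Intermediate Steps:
A(R) = -4 - R
(141108 - 335485)*(A(-195) + 103392) = (141108 - 335485)*((-4 - 1*(-195)) + 103392) = -194377*((-4 + 195) + 103392) = -194377*(191 + 103392) = -194377*103583 = -20134152791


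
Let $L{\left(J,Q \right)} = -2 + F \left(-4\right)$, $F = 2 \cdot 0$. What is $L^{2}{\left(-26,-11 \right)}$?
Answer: $4$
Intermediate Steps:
$F = 0$
$L{\left(J,Q \right)} = -2$ ($L{\left(J,Q \right)} = -2 + 0 \left(-4\right) = -2 + 0 = -2$)
$L^{2}{\left(-26,-11 \right)} = \left(-2\right)^{2} = 4$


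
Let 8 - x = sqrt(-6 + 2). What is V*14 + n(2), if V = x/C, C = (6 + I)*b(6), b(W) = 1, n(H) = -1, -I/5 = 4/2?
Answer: -29 + 7*I ≈ -29.0 + 7.0*I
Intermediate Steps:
I = -10 (I = -20/2 = -5*2 = -10)
x = 8 - 2*I (x = 8 - sqrt(-6 + 2) = 8 - sqrt(-4) = 8 - 2*I ≈ 8.0 - 2.0*I)
C = -4 (C = (6 - 10)*1 = -4*1 = -4)
V = -2 + I/2 (V = (8 - 2*I)/(-4) = (8 - 2*I)*(-1/4) = -2 + I/2 ≈ -2.0 + 0.5*I)
V*14 + n(2) = (-2 + I/2)*14 - 1 = (-28 + 7*I) - 1 = -29 + 7*I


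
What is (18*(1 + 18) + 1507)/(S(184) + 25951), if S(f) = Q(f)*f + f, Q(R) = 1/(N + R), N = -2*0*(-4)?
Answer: 1849/26136 ≈ 0.070745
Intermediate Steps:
N = 0 (N = 0*(-4) = 0)
Q(R) = 1/R (Q(R) = 1/(0 + R) = 1/R)
S(f) = 1 + f (S(f) = f/f + f = 1 + f)
(18*(1 + 18) + 1507)/(S(184) + 25951) = (18*(1 + 18) + 1507)/((1 + 184) + 25951) = (18*19 + 1507)/(185 + 25951) = (342 + 1507)/26136 = 1849*(1/26136) = 1849/26136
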